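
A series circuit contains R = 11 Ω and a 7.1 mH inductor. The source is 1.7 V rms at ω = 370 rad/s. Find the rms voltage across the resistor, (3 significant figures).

1.65 V

X_L = ωL = 2.63 Ω
Z = 11.0 + j2.63 Ω
|Z| = √(11.0² + 2.63²) = 11.3 Ω
I = V/|Z| = 150 mA
V_R = I·|Z_R| = 0.150 × 11.0 = 1.65 V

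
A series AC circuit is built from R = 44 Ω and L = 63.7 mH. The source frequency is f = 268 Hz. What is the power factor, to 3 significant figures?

ω = 2πf = 1684 rad/s
X_L = ωL = 107 Ω
Z = 44.0 + j107 Ω
|Z| = √(44.0² + 107²) = 116 Ω
∠Z = arctan(107/44.0) = 67.7°
cos φ = cos(67.7°) = 0.380

0.380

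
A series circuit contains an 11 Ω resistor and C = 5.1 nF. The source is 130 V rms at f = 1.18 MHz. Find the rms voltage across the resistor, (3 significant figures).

49.9 V

ω = 2πf = 7.414e+06 rad/s
X_C = 1/(ωC) = 26.4 Ω
Z = 11.0 − j26.4 Ω
|Z| = √(11.0² + 26.4²) = 28.6 Ω
I = V/|Z| = 4.54 A
V_R = I·|Z_R| = 4.54 × 11.0 = 49.9 V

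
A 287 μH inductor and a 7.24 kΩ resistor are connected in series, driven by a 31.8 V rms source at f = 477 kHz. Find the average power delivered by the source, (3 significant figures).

ω = 2πf = 2.997e+06 rad/s
X_L = ωL = 860 Ω
Z = 7240 + j860 Ω
|Z| = √(7240² + 860²) = 7290 Ω
∠Z = arctan(860/7240) = 6.78°
I = V/|Z| = 4.36 mA
P = VI cos φ = 31.8 × 0.00436 × cos(6.78°) = 138 mW

138 mW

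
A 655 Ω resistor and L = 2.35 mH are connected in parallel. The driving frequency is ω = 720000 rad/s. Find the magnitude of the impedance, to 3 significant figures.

X_L = ωL = 1690 Ω
Parallel: admittances add. Y = 1/R + 1/(jωL)
Y = (0.00153 − j0.000591) S
|Y| = 0.00164 S → |Z| = 1/|Y| = 611 Ω, ∠Z = −∠Y = 21.2°

611 Ω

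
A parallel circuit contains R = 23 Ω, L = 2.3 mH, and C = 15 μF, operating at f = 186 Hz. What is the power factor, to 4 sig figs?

ω = 2πf = 1169 rad/s
X_L = ωL = 2.688 Ω
X_C = 1/(ωC) = 57.04 Ω
Parallel: admittances add. Y = 1/R + 1/(jωL) + jωC
Y = (0.04348 − j0.3545) S
|Y| = 0.3572 S → |Z| = 1/|Y| = 2.800 Ω, ∠Z = −∠Y = 83.01°
cos φ = cos(83.01°) = 0.1217

0.1217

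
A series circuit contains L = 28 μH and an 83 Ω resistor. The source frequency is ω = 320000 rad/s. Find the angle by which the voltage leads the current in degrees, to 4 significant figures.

X_L = ωL = 8.960 Ω
Z = 83.00 + j8.960 Ω
|Z| = √(83.00² + 8.960²) = 83.48 Ω
∠Z = arctan(8.960/83.00) = 6.161°

6.161°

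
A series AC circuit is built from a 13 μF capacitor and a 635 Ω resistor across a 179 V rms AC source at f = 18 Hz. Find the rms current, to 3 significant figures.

192 mA

ω = 2πf = 113.1 rad/s
X_C = 1/(ωC) = 680 Ω
Z = 635 − j680 Ω
|Z| = √(635² + 680²) = 930 Ω
I = V/|Z| = 179/930 = 192 mA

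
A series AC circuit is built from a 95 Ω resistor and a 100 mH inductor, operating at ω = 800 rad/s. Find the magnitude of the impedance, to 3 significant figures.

124 Ω

X_L = ωL = 80.0 Ω
Z = 95.0 + j80.0 Ω
|Z| = √(95.0² + 80.0²) = 124 Ω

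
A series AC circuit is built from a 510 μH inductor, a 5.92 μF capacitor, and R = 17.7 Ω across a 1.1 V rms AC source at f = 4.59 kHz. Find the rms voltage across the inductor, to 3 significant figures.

0.818 V

ω = 2πf = 28840 rad/s
X_L = ωL = 14.7 Ω
X_C = 1/(ωC) = 5.86 Ω
Net reactance X = X_L − X_C = 8.85 Ω
Z = 17.7 + j8.85 Ω
|Z| = √(17.7² + 8.85²) = 19.8 Ω
I = V/|Z| = 55.6 mA
V_L = I·|Z_L| = 0.0556 × 14.7 = 0.818 V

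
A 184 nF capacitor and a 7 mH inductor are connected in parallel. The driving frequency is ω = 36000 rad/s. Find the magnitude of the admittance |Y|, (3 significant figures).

2.66 mS

X_L = ωL = 252 Ω
X_C = 1/(ωC) = 151 Ω
Parallel: admittances add. Y = 1/(jωL) + jωC
Y = (0 + j0.00266) S
|Y| = 0.00266 S → |Z| = 1/|Y| = 377 Ω, ∠Z = −∠Y = -90.0°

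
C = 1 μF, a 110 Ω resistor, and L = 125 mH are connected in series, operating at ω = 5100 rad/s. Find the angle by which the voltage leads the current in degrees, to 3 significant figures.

76.0°

X_L = ωL = 638 Ω
X_C = 1/(ωC) = 196 Ω
Net reactance X = X_L − X_C = 441 Ω
Z = 110 + j441 Ω
|Z| = √(110² + 441²) = 455 Ω
∠Z = arctan(441/110) = 76.0°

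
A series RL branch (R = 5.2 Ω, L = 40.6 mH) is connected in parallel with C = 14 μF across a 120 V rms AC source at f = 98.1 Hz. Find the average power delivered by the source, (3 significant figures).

115 W

ω = 2πf = 616.4 rad/s
X_L = ωL = 25.0 Ω
X_C = 1/(ωC) = 116 Ω
Branch 1 (R+jX_L): Z₁ = 5.20 + j25.0 Ω, |Z₁| = 25.6 Ω
Branch 2 (−jX_C): Z₂ = −j116 Ω
Parallel: Z = Z₁Z₂/(Z₁+Z₂), |Z| = 32.5 Ω, ∠Z = 75.0°
I = V/|Z| = 3.69 A
P = VI cos φ = 120 × 3.69 × cos(75.0°) = 115 W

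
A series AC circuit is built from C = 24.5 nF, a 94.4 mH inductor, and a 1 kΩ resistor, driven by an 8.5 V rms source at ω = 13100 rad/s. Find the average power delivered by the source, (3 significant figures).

15.9 mW

X_L = ωL = 1240 Ω
X_C = 1/(ωC) = 3120 Ω
Net reactance X = X_L − X_C = -1880 Ω
Z = 1000 − j1880 Ω
|Z| = √(1000² + 1880²) = 2130 Ω
∠Z = arctan(-1880/1000) = -62.0°
I = V/|Z| = 3.99 mA
P = VI cos φ = 8.5 × 0.00399 × cos(-62.0°) = 15.9 mW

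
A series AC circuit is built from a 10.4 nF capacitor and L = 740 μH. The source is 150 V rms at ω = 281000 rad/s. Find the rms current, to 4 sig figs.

X_L = ωL = 207.9 Ω
X_C = 1/(ωC) = 342.2 Ω
Net reactance X = X_L − X_C = -134.2 Ω
Z = − j134.2 Ω
|Z| = √(0² + 134.2²) = 134.2 Ω
I = V/|Z| = 150/134.2 = 1.117 A

1.117 A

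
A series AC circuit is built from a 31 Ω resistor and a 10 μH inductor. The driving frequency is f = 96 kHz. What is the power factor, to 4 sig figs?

ω = 2πf = 603200 rad/s
X_L = ωL = 6.032 Ω
Z = 31.00 + j6.032 Ω
|Z| = √(31.00² + 6.032²) = 31.58 Ω
∠Z = arctan(6.032/31.00) = 11.01°
cos φ = cos(11.01°) = 0.9816

0.9816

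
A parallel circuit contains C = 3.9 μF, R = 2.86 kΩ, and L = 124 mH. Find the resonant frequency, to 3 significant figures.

ω₀ = 1/√(LC) = 1/√(0.124 × 3.9e-06) = 1438 rad/s
f₀ = ω₀/(2π) = 229 Hz

229 Hz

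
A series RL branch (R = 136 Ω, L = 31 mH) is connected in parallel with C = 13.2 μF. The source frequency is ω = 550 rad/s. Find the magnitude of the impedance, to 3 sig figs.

X_L = ωL = 17.1 Ω
X_C = 1/(ωC) = 138 Ω
Branch 1 (R+jX_L): Z₁ = 136 + j17.1 Ω, |Z₁| = 137 Ω
Branch 2 (−jX_C): Z₂ = −j138 Ω
Parallel: Z = Z₁Z₂/(Z₁+Z₂), |Z| = 104 Ω, ∠Z = -41.3°

104 Ω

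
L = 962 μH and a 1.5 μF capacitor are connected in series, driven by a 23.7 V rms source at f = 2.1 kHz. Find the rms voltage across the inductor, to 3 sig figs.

7.95 V

ω = 2πf = 13190 rad/s
X_L = ωL = 12.7 Ω
X_C = 1/(ωC) = 50.5 Ω
Net reactance X = X_L − X_C = -37.8 Ω
Z = − j37.8 Ω
|Z| = √(0² + 37.8²) = 37.8 Ω
I = V/|Z| = 626 mA
V_L = I·|Z_L| = 0.626 × 12.7 = 7.95 V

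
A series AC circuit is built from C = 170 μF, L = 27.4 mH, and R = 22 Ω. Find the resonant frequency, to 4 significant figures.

73.74 Hz

ω₀ = 1/√(LC) = 1/√(0.0274 × 0.00017) = 463.3 rad/s
f₀ = ω₀/(2π) = 73.74 Hz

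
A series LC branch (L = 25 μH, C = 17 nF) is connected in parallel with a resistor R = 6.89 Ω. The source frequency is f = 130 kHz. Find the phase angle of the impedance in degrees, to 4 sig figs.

ω = 2πf = 816800 rad/s
X_L = ωL = 20.42 Ω
X_C = 1/(ωC) = 72.02 Ω
Branch 1: Z₁ = R = 6.890 Ω
Branch 2 (series LC): Z₂ = j(X_L − X_C) = −j51.60 Ω
Parallel: Z = Z₁Z₂/(Z₁+Z₂), |Z| = 6.829 Ω, ∠Z = -7.606°

-7.606°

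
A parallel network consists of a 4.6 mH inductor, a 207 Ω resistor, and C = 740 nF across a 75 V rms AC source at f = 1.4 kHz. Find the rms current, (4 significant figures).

1.413 A

ω = 2πf = 8796 rad/s
X_L = ωL = 40.46 Ω
X_C = 1/(ωC) = 153.6 Ω
Parallel: admittances add. Y = 1/R + 1/(jωL) + jωC
Y = (0.004831 − j0.01820) S
|Y| = 0.01883 S → |Z| = 1/|Y| = 53.09 Ω, ∠Z = −∠Y = 75.14°
I = V/|Z| = 75/53.09 = 1.413 A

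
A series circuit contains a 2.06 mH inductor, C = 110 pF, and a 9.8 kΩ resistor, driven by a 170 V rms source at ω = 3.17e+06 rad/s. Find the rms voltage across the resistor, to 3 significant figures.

X_L = ωL = 6530 Ω
X_C = 1/(ωC) = 2870 Ω
Net reactance X = X_L − X_C = 3660 Ω
Z = 9800 + j3660 Ω
|Z| = √(9800² + 3660²) = 10500 Ω
I = V/|Z| = 16.2 mA
V_R = I·|Z_R| = 0.0162 × 9800 = 159 V

159 V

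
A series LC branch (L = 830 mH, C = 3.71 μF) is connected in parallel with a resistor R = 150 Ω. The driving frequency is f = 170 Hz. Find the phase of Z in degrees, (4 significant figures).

ω = 2πf = 1068 rad/s
X_L = ωL = 886.6 Ω
X_C = 1/(ωC) = 252.3 Ω
Branch 1: Z₁ = R = 150.0 Ω
Branch 2 (series LC): Z₂ = j(X_L − X_C) = j634.2 Ω
Parallel: Z = Z₁Z₂/(Z₁+Z₂), |Z| = 146.0 Ω, ∠Z = 13.31°

13.31°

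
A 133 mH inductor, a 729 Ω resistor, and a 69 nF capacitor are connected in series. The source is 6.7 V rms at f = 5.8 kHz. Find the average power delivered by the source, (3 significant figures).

1.61 mW

ω = 2πf = 36440 rad/s
X_L = ωL = 4850 Ω
X_C = 1/(ωC) = 398 Ω
Net reactance X = X_L − X_C = 4450 Ω
Z = 729 + j4450 Ω
|Z| = √(729² + 4450²) = 4510 Ω
∠Z = arctan(4450/729) = 80.7°
I = V/|Z| = 1.49 mA
P = VI cos φ = 6.7 × 0.00149 × cos(80.7°) = 1.61 mW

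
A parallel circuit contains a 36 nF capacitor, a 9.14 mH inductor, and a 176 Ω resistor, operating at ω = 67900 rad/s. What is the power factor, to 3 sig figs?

0.989

X_L = ωL = 621 Ω
X_C = 1/(ωC) = 409 Ω
Parallel: admittances add. Y = 1/R + 1/(jωL) + jωC
Y = (0.00568 + j0.000833) S
|Y| = 0.00574 S → |Z| = 1/|Y| = 174 Ω, ∠Z = −∠Y = -8.34°
cos φ = cos(-8.34°) = 0.989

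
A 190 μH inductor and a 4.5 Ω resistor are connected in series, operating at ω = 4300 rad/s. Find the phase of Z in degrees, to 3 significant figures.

10.3°

X_L = ωL = 0.817 Ω
Z = 4.50 + j0.817 Ω
|Z| = √(4.50² + 0.817²) = 4.57 Ω
∠Z = arctan(0.817/4.50) = 10.3°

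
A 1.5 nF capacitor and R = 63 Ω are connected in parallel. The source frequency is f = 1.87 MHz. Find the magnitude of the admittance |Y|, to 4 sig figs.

ω = 2πf = 1.175e+07 rad/s
X_C = 1/(ωC) = 56.74 Ω
Parallel: admittances add. Y = 1/R + jωC
Y = (0.01587 + j0.01762) S
|Y| = 0.02372 S → |Z| = 1/|Y| = 42.16 Ω, ∠Z = −∠Y = -47.99°

23.72 mS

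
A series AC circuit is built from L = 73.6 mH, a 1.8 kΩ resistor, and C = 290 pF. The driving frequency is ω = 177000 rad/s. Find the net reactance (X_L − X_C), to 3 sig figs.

X_L = ωL = 13000 Ω
X_C = 1/(ωC) = 19500 Ω
X = 13000 − 19500 = -6450 Ω

-6450 Ω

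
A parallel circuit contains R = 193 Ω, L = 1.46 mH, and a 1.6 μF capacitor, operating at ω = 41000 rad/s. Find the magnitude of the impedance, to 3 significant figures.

20.3 Ω

X_L = ωL = 59.9 Ω
X_C = 1/(ωC) = 15.2 Ω
Parallel: admittances add. Y = 1/R + 1/(jωL) + jωC
Y = (0.00518 + j0.0489) S
|Y| = 0.0492 S → |Z| = 1/|Y| = 20.3 Ω, ∠Z = −∠Y = -84.0°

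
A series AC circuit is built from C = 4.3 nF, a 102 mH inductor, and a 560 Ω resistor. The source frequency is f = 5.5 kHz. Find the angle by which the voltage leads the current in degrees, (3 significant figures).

ω = 2πf = 34560 rad/s
X_L = ωL = 3520 Ω
X_C = 1/(ωC) = 6730 Ω
Net reactance X = X_L − X_C = -3200 Ω
Z = 560 − j3200 Ω
|Z| = √(560² + 3200²) = 3250 Ω
∠Z = arctan(-3200/560) = -80.1°

-80.1°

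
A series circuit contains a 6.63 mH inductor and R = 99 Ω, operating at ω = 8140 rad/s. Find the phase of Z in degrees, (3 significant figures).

X_L = ωL = 54.0 Ω
Z = 99.0 + j54.0 Ω
|Z| = √(99.0² + 54.0²) = 113 Ω
∠Z = arctan(54.0/99.0) = 28.6°

28.6°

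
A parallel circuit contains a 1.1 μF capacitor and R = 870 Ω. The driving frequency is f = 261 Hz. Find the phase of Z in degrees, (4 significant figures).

-57.50°

ω = 2πf = 1640 rad/s
X_C = 1/(ωC) = 554.4 Ω
Parallel: admittances add. Y = 1/R + jωC
Y = (0.001149 + j0.001804) S
|Y| = 0.002139 S → |Z| = 1/|Y| = 467.5 Ω, ∠Z = −∠Y = -57.50°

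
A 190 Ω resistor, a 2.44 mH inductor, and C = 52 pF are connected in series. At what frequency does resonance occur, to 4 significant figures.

ω₀ = 1/√(LC) = 1/√(0.00244 × 5.2e-11) = 2.807e+06 rad/s
f₀ = ω₀/(2π) = 446.8 kHz

446.8 kHz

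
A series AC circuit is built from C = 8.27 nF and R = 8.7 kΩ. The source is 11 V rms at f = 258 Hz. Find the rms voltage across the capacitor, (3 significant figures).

10.9 V

ω = 2πf = 1621 rad/s
X_C = 1/(ωC) = 74600 Ω
Z = 8700 − j74600 Ω
|Z| = √(8700² + 74600²) = 75100 Ω
I = V/|Z| = 146 μA
V_C = I·|Z_C| = 0.000146 × 74600 = 10.9 V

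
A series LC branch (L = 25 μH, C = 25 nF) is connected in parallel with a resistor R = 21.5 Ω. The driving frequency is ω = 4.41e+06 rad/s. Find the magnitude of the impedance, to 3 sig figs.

21.0 Ω

X_L = ωL = 110 Ω
X_C = 1/(ωC) = 9.07 Ω
Branch 1: Z₁ = R = 21.5 Ω
Branch 2 (series LC): Z₂ = j(X_L − X_C) = j101 Ω
Parallel: Z = Z₁Z₂/(Z₁+Z₂), |Z| = 21.0 Ω, ∠Z = 12.0°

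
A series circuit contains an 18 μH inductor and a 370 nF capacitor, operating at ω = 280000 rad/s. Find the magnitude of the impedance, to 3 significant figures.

X_L = ωL = 5.04 Ω
X_C = 1/(ωC) = 9.65 Ω
Net reactance X = X_L − X_C = -4.61 Ω
Z = − j4.61 Ω
|Z| = √(0² + 4.61²) = 4.61 Ω

4.61 Ω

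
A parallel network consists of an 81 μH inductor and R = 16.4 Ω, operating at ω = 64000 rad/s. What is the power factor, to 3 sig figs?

X_L = ωL = 5.18 Ω
Parallel: admittances add. Y = 1/R + 1/(jωL)
Y = (0.0610 − j0.193) S
|Y| = 0.202 S → |Z| = 1/|Y| = 4.94 Ω, ∠Z = −∠Y = 72.5°
cos φ = cos(72.5°) = 0.301

0.301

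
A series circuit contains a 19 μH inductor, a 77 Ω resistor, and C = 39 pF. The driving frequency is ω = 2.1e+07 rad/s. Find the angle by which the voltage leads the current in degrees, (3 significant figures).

-84.6°

X_L = ωL = 399 Ω
X_C = 1/(ωC) = 1220 Ω
Net reactance X = X_L − X_C = -822 Ω
Z = 77.0 − j822 Ω
|Z| = √(77.0² + 822²) = 826 Ω
∠Z = arctan(-822/77.0) = -84.6°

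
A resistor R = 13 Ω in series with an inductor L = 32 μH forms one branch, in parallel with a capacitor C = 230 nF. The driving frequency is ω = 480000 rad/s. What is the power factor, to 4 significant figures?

0.4050

X_L = ωL = 15.36 Ω
X_C = 1/(ωC) = 9.058 Ω
Branch 1 (R+jX_L): Z₁ = 13.00 + j15.36 Ω, |Z₁| = 20.12 Ω
Branch 2 (−jX_C): Z₂ = −j9.058 Ω
Parallel: Z = Z₁Z₂/(Z₁+Z₂), |Z| = 12.62 Ω, ∠Z = -66.11°
cos φ = cos(-66.11°) = 0.4050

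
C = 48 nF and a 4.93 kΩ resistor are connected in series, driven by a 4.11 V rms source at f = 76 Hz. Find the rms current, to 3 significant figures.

ω = 2πf = 477.5 rad/s
X_C = 1/(ωC) = 43600 Ω
Z = 4930 − j43600 Ω
|Z| = √(4930² + 43600²) = 43900 Ω
I = V/|Z| = 4.11/43900 = 93.6 μA

93.6 μA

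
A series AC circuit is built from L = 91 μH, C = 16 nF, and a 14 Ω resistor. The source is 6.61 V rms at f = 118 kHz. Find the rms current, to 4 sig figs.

301.9 mA

ω = 2πf = 741400 rad/s
X_L = ωL = 67.47 Ω
X_C = 1/(ωC) = 84.30 Ω
Net reactance X = X_L − X_C = -16.83 Ω
Z = 14.00 − j16.83 Ω
|Z| = √(14.00² + 16.83²) = 21.89 Ω
I = V/|Z| = 6.61/21.89 = 301.9 mA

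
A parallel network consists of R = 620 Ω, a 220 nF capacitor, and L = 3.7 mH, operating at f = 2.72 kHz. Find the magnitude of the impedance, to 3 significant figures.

ω = 2πf = 17090 rad/s
X_L = ωL = 63.2 Ω
X_C = 1/(ωC) = 266 Ω
Parallel: admittances add. Y = 1/R + 1/(jωL) + jωC
Y = (0.00161 − j0.0121) S
|Y| = 0.0122 S → |Z| = 1/|Y| = 82.2 Ω, ∠Z = −∠Y = 82.4°

82.2 Ω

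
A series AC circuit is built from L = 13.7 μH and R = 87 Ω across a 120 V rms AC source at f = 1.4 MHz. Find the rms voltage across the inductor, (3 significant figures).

ω = 2πf = 8.796e+06 rad/s
X_L = ωL = 121 Ω
Z = 87.0 + j121 Ω
|Z| = √(87.0² + 121²) = 149 Ω
I = V/|Z| = 807 mA
V_L = I·|Z_L| = 0.807 × 121 = 97.3 V

97.3 V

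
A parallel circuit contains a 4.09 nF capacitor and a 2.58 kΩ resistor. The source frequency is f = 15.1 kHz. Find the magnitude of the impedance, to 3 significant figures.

ω = 2πf = 94880 rad/s
X_C = 1/(ωC) = 2580 Ω
Parallel: admittances add. Y = 1/R + jωC
Y = (0.000388 + j0.000388) S
|Y| = 0.000548 S → |Z| = 1/|Y| = 1820 Ω, ∠Z = −∠Y = -45.0°

1820 Ω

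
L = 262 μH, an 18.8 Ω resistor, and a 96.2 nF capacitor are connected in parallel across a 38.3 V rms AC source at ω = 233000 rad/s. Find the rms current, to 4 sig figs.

X_L = ωL = 61.05 Ω
X_C = 1/(ωC) = 44.61 Ω
Parallel: admittances add. Y = 1/R + 1/(jωL) + jωC
Y = (0.05319 + j0.006034) S
|Y| = 0.05353 S → |Z| = 1/|Y| = 18.68 Ω, ∠Z = −∠Y = -6.471°
I = V/|Z| = 38.3/18.68 = 2.050 A

2.050 A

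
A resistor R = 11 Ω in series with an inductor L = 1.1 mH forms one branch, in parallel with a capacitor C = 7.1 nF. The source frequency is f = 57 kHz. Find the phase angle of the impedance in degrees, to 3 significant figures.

-5.18°

ω = 2πf = 358100 rad/s
X_L = ωL = 394 Ω
X_C = 1/(ωC) = 393 Ω
Branch 1 (R+jX_L): Z₁ = 11.0 + j394 Ω, |Z₁| = 394 Ω
Branch 2 (−jX_C): Z₂ = −j393 Ω
Parallel: Z = Z₁Z₂/(Z₁+Z₂), |Z| = 14100 Ω, ∠Z = -5.18°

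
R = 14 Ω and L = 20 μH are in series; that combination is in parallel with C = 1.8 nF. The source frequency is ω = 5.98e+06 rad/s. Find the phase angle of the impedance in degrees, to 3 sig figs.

X_L = ωL = 120 Ω
X_C = 1/(ωC) = 92.9 Ω
Branch 1 (R+jX_L): Z₁ = 14.0 + j120 Ω, |Z₁| = 120 Ω
Branch 2 (−jX_C): Z₂ = −j92.9 Ω
Parallel: Z = Z₁Z₂/(Z₁+Z₂), |Z| = 371 Ω, ∠Z = -69.0°

-69.0°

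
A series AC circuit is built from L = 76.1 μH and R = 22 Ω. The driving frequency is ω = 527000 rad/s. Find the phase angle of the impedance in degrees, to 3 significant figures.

X_L = ωL = 40.1 Ω
Z = 22.0 + j40.1 Ω
|Z| = √(22.0² + 40.1²) = 45.7 Ω
∠Z = arctan(40.1/22.0) = 61.3°

61.3°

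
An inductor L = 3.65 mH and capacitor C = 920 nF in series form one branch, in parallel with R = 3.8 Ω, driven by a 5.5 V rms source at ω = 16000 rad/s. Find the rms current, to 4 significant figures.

X_L = ωL = 58.40 Ω
X_C = 1/(ωC) = 67.93 Ω
Branch 1: Z₁ = R = 3.800 Ω
Branch 2 (series LC): Z₂ = j(X_L − X_C) = −j9.535 Ω
Parallel: Z = Z₁Z₂/(Z₁+Z₂), |Z| = 3.530 Ω, ∠Z = -21.73°
I = V/|Z| = 5.5/3.530 = 1.558 A

1.558 A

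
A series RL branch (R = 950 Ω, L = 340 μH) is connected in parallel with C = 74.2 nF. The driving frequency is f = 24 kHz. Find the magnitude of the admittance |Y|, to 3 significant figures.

11.2 mS

ω = 2πf = 150800 rad/s
X_L = ωL = 51.3 Ω
X_C = 1/(ωC) = 89.4 Ω
Branch 1 (R+jX_L): Z₁ = 950 + j51.3 Ω, |Z₁| = 951 Ω
Branch 2 (−jX_C): Z₂ = −j89.4 Ω
Parallel: Z = Z₁Z₂/(Z₁+Z₂), |Z| = 89.4 Ω, ∠Z = -84.6°
|Y| = 1/|Z| = 11.2 mS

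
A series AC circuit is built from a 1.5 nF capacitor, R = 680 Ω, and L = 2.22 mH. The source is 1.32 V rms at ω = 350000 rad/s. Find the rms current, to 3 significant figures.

1.00 mA

X_L = ωL = 777 Ω
X_C = 1/(ωC) = 1900 Ω
Net reactance X = X_L − X_C = -1130 Ω
Z = 680 − j1130 Ω
|Z| = √(680² + 1130²) = 1320 Ω
I = V/|Z| = 1.32/1320 = 1.00 mA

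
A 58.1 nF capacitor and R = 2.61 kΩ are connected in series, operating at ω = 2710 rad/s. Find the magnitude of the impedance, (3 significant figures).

6870 Ω

X_C = 1/(ωC) = 6350 Ω
Z = 2610 − j6350 Ω
|Z| = √(2610² + 6350²) = 6870 Ω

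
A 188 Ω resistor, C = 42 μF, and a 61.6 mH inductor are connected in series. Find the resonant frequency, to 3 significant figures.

ω₀ = 1/√(LC) = 1/√(0.0616 × 4.2e-05) = 621.7 rad/s
f₀ = ω₀/(2π) = 98.9 Hz

98.9 Hz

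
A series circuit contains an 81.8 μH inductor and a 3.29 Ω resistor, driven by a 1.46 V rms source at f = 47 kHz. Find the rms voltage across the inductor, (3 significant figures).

1.45 V

ω = 2πf = 295300 rad/s
X_L = ωL = 24.2 Ω
Z = 3.29 + j24.2 Ω
|Z| = √(3.29² + 24.2²) = 24.4 Ω
I = V/|Z| = 59.9 mA
V_L = I·|Z_L| = 0.0599 × 24.2 = 1.45 V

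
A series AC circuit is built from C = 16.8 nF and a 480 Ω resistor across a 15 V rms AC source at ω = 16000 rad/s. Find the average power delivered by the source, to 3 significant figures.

7.68 mW

X_C = 1/(ωC) = 3720 Ω
Z = 480 − j3720 Ω
|Z| = √(480² + 3720²) = 3750 Ω
∠Z = arctan(-3720/480) = -82.6°
I = V/|Z| = 4.00 mA
P = VI cos φ = 15 × 0.00400 × cos(-82.6°) = 7.68 mW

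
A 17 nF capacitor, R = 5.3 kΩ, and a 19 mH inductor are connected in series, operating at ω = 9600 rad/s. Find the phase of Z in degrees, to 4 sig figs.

-48.28°

X_L = ωL = 182.4 Ω
X_C = 1/(ωC) = 6127 Ω
Net reactance X = X_L − X_C = -5945 Ω
Z = 5300 − j5945 Ω
|Z| = √(5300² + 5945²) = 7965 Ω
∠Z = arctan(-5945/5300) = -48.28°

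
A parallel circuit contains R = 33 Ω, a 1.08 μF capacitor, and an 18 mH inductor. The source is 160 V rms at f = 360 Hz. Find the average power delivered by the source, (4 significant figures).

775.8 W

ω = 2πf = 2262 rad/s
X_L = ωL = 40.72 Ω
X_C = 1/(ωC) = 409.3 Ω
Parallel: admittances add. Y = 1/R + 1/(jωL) + jωC
Y = (0.03030 − j0.02212) S
|Y| = 0.03752 S → |Z| = 1/|Y| = 26.65 Ω, ∠Z = −∠Y = 36.13°
I = V/|Z| = 6.003 A
P = VI cos φ = 160 × 6.003 × cos(36.13°) = 775.8 W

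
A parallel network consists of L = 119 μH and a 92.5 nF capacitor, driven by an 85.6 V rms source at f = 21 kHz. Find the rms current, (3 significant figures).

ω = 2πf = 131900 rad/s
X_L = ωL = 15.7 Ω
X_C = 1/(ωC) = 81.9 Ω
Parallel: admittances add. Y = 1/(jωL) + jωC
Y = (0 − j0.0515) S
|Y| = 0.0515 S → |Z| = 1/|Y| = 19.4 Ω, ∠Z = −∠Y = 90.0°
I = V/|Z| = 85.6/19.4 = 4.41 A

4.41 A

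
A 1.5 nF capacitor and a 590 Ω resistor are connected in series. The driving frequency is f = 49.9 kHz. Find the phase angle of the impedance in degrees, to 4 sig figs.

-74.49°

ω = 2πf = 313500 rad/s
X_C = 1/(ωC) = 2126 Ω
Z = 590.0 − j2126 Ω
|Z| = √(590.0² + 2126²) = 2207 Ω
∠Z = arctan(-2126/590.0) = -74.49°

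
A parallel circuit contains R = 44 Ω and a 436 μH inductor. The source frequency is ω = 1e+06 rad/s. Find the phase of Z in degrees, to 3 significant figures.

5.76°

X_L = ωL = 436 Ω
Parallel: admittances add. Y = 1/R + 1/(jωL)
Y = (0.0227 − j0.00229) S
|Y| = 0.0228 S → |Z| = 1/|Y| = 43.8 Ω, ∠Z = −∠Y = 5.76°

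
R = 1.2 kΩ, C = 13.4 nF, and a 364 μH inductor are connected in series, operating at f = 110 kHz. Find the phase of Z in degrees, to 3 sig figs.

ω = 2πf = 691200 rad/s
X_L = ωL = 252 Ω
X_C = 1/(ωC) = 108 Ω
Net reactance X = X_L − X_C = 144 Ω
Z = 1200 + j144 Ω
|Z| = √(1200² + 144²) = 1210 Ω
∠Z = arctan(144/1200) = 6.82°

6.82°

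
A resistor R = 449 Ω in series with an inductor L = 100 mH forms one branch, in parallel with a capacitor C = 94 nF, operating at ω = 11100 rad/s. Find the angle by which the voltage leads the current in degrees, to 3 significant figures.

X_L = ωL = 1110 Ω
X_C = 1/(ωC) = 958 Ω
Branch 1 (R+jX_L): Z₁ = 449 + j1110 Ω, |Z₁| = 1200 Ω
Branch 2 (−jX_C): Z₂ = −j958 Ω
Parallel: Z = Z₁Z₂/(Z₁+Z₂), |Z| = 2420 Ω, ∠Z = -40.7°

-40.7°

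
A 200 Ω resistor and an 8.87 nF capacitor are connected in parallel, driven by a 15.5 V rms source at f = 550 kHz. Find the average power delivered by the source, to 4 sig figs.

1.201 W

ω = 2πf = 3.456e+06 rad/s
X_C = 1/(ωC) = 32.62 Ω
Parallel: admittances add. Y = 1/R + jωC
Y = (0.005000 + j0.03065) S
|Y| = 0.03106 S → |Z| = 1/|Y| = 32.20 Ω, ∠Z = −∠Y = -80.74°
I = V/|Z| = 481.4 mA
P = VI cos φ = 15.5 × 0.4814 × cos(-80.74°) = 1.201 W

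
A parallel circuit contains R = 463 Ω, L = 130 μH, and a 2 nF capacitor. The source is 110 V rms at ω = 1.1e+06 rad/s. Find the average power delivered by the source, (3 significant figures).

26.1 W

X_L = ωL = 143 Ω
X_C = 1/(ωC) = 455 Ω
Parallel: admittances add. Y = 1/R + 1/(jωL) + jωC
Y = (0.00216 − j0.00479) S
|Y| = 0.00526 S → |Z| = 1/|Y| = 190 Ω, ∠Z = −∠Y = 65.7°
I = V/|Z| = 578 mA
P = VI cos φ = 110 × 0.578 × cos(65.7°) = 26.1 W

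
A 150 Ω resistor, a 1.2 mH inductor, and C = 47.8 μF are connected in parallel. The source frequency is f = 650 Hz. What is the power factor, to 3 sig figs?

ω = 2πf = 4084 rad/s
X_L = ωL = 4.90 Ω
X_C = 1/(ωC) = 5.12 Ω
Parallel: admittances add. Y = 1/R + 1/(jωL) + jωC
Y = (0.00667 − j0.00883) S
|Y| = 0.0111 S → |Z| = 1/|Y| = 90.4 Ω, ∠Z = −∠Y = 52.9°
cos φ = cos(52.9°) = 0.603

0.603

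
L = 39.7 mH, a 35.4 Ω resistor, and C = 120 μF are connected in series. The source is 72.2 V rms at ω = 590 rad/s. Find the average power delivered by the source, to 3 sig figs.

138 W

X_L = ωL = 23.4 Ω
X_C = 1/(ωC) = 14.1 Ω
Net reactance X = X_L − X_C = 9.30 Ω
Z = 35.4 + j9.30 Ω
|Z| = √(35.4² + 9.30²) = 36.6 Ω
∠Z = arctan(9.30/35.4) = 14.7°
I = V/|Z| = 1.97 A
P = VI cos φ = 72.2 × 1.97 × cos(14.7°) = 138 W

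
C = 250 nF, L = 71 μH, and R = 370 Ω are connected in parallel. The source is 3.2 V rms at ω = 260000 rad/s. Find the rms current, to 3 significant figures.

35.7 mA

X_L = ωL = 18.5 Ω
X_C = 1/(ωC) = 15.4 Ω
Parallel: admittances add. Y = 1/R + 1/(jωL) + jωC
Y = (0.00270 + j0.0108) S
|Y| = 0.0112 S → |Z| = 1/|Y| = 89.6 Ω, ∠Z = −∠Y = -76.0°
I = V/|Z| = 3.2/89.6 = 35.7 mA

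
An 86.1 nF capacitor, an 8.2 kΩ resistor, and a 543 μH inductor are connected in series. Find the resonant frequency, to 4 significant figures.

ω₀ = 1/√(LC) = 1/√(0.000543 × 8.61e-08) = 146300 rad/s
f₀ = ω₀/(2π) = 23.28 kHz

23.28 kHz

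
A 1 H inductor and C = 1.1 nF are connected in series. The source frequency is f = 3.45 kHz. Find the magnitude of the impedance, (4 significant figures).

20260 Ω

ω = 2πf = 21680 rad/s
X_L = ωL = 21680 Ω
X_C = 1/(ωC) = 41940 Ω
Net reactance X = X_L − X_C = -20260 Ω
Z = − j20260 Ω
|Z| = √(0² + 20260²) = 20260 Ω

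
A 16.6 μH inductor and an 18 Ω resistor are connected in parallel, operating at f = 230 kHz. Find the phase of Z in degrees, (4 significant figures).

36.88°

ω = 2πf = 1.445e+06 rad/s
X_L = ωL = 23.99 Ω
Parallel: admittances add. Y = 1/R + 1/(jωL)
Y = (0.05556 − j0.04169) S
|Y| = 0.06946 S → |Z| = 1/|Y| = 14.40 Ω, ∠Z = −∠Y = 36.88°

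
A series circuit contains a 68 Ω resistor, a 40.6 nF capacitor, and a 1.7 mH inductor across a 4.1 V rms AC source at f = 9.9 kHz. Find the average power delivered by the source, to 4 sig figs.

ω = 2πf = 62200 rad/s
X_L = ωL = 105.7 Ω
X_C = 1/(ωC) = 396.0 Ω
Net reactance X = X_L − X_C = -290.2 Ω
Z = 68.00 − j290.2 Ω
|Z| = √(68.00² + 290.2²) = 298.1 Ω
∠Z = arctan(-290.2/68.00) = -76.81°
I = V/|Z| = 13.75 mA
P = VI cos φ = 4.1 × 0.01375 × cos(-76.81°) = 12.86 mW

12.86 mW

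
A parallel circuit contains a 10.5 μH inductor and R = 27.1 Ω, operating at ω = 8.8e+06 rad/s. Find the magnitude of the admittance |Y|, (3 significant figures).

38.5 mS

X_L = ωL = 92.4 Ω
Parallel: admittances add. Y = 1/R + 1/(jωL)
Y = (0.0369 − j0.0108) S
|Y| = 0.0385 S → |Z| = 1/|Y| = 26.0 Ω, ∠Z = −∠Y = 16.3°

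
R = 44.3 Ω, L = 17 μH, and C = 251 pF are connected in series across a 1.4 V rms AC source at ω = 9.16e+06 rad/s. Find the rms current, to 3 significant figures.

X_L = ωL = 156 Ω
X_C = 1/(ωC) = 435 Ω
Net reactance X = X_L − X_C = -279 Ω
Z = 44.3 − j279 Ω
|Z| = √(44.3² + 279²) = 283 Ω
I = V/|Z| = 1.4/283 = 4.95 mA

4.95 mA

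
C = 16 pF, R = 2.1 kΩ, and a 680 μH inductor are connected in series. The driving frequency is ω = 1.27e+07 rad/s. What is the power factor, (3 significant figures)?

0.492

X_L = ωL = 8640 Ω
X_C = 1/(ωC) = 4920 Ω
Net reactance X = X_L − X_C = 3710 Ω
Z = 2100 + j3710 Ω
|Z| = √(2100² + 3710²) = 4270 Ω
∠Z = arctan(3710/2100) = 60.5°
cos φ = cos(60.5°) = 0.492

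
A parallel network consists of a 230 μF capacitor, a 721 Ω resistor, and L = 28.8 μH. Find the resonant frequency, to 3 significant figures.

ω₀ = 1/√(LC) = 1/√(2.88e-05 × 0.00023) = 12290 rad/s
f₀ = ω₀/(2π) = 1.96 kHz

1.96 kHz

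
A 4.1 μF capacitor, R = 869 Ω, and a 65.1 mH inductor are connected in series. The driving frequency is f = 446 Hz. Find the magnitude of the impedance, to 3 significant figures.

874 Ω

ω = 2πf = 2802 rad/s
X_L = ωL = 182 Ω
X_C = 1/(ωC) = 87.0 Ω
Net reactance X = X_L − X_C = 95.4 Ω
Z = 869 + j95.4 Ω
|Z| = √(869² + 95.4²) = 874 Ω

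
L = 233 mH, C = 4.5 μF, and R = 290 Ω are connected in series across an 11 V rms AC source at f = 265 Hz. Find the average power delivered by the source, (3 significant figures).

ω = 2πf = 1665 rad/s
X_L = ωL = 388 Ω
X_C = 1/(ωC) = 133 Ω
Net reactance X = X_L − X_C = 254 Ω
Z = 290 + j254 Ω
|Z| = √(290² + 254²) = 386 Ω
∠Z = arctan(254/290) = 41.3°
I = V/|Z| = 28.5 mA
P = VI cos φ = 11 × 0.0285 × cos(41.3°) = 236 mW

236 mW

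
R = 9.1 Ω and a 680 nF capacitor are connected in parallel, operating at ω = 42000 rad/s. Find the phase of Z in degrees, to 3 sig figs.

-14.6°

X_C = 1/(ωC) = 35.0 Ω
Parallel: admittances add. Y = 1/R + jωC
Y = (0.110 + j0.0286) S
|Y| = 0.114 S → |Z| = 1/|Y| = 8.81 Ω, ∠Z = −∠Y = -14.6°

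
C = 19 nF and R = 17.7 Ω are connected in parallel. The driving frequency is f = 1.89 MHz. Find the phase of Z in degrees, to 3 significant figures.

-75.9°

ω = 2πf = 1.188e+07 rad/s
X_C = 1/(ωC) = 4.43 Ω
Parallel: admittances add. Y = 1/R + jωC
Y = (0.0565 + j0.226) S
|Y| = 0.233 S → |Z| = 1/|Y| = 4.30 Ω, ∠Z = −∠Y = -75.9°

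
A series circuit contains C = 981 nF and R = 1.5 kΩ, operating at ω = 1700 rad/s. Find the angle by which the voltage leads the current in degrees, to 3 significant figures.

X_C = 1/(ωC) = 600 Ω
Z = 1500 − j600 Ω
|Z| = √(1500² + 600²) = 1620 Ω
∠Z = arctan(-600/1500) = -21.8°

-21.8°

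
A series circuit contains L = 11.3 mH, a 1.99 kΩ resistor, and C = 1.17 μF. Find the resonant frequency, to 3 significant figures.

ω₀ = 1/√(LC) = 1/√(0.0113 × 1.17e-06) = 8697 rad/s
f₀ = ω₀/(2π) = 1.38 kHz

1.38 kHz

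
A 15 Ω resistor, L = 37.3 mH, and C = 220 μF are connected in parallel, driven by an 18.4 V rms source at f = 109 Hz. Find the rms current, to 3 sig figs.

ω = 2πf = 684.9 rad/s
X_L = ωL = 25.5 Ω
X_C = 1/(ωC) = 6.64 Ω
Parallel: admittances add. Y = 1/R + 1/(jωL) + jωC
Y = (0.0667 + j0.112) S
|Y| = 0.130 S → |Z| = 1/|Y| = 7.70 Ω, ∠Z = −∠Y = -59.1°
I = V/|Z| = 18.4/7.70 = 2.39 A

2.39 A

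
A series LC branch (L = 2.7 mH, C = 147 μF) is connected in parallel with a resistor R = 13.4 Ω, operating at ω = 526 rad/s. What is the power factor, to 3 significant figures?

X_L = ωL = 1.42 Ω
X_C = 1/(ωC) = 12.9 Ω
Branch 1: Z₁ = R = 13.4 Ω
Branch 2 (series LC): Z₂ = j(X_L − X_C) = −j11.5 Ω
Parallel: Z = Z₁Z₂/(Z₁+Z₂), |Z| = 8.73 Ω, ∠Z = -49.3°
cos φ = cos(-49.3°) = 0.652

0.652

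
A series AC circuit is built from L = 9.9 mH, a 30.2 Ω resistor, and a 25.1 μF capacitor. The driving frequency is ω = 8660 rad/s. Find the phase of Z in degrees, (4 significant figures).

X_L = ωL = 85.73 Ω
X_C = 1/(ωC) = 4.601 Ω
Net reactance X = X_L − X_C = 81.13 Ω
Z = 30.20 + j81.13 Ω
|Z| = √(30.20² + 81.13²) = 86.57 Ω
∠Z = arctan(81.13/30.20) = 69.58°

69.58°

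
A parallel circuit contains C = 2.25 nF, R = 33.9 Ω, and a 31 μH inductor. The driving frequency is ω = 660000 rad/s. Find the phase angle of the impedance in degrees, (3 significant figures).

X_L = ωL = 20.5 Ω
X_C = 1/(ωC) = 673 Ω
Parallel: admittances add. Y = 1/R + 1/(jωL) + jωC
Y = (0.0295 − j0.0474) S
|Y| = 0.0558 S → |Z| = 1/|Y| = 17.9 Ω, ∠Z = −∠Y = 58.1°

58.1°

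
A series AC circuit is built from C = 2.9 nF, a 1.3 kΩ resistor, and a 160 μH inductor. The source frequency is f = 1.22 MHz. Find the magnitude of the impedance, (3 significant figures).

ω = 2πf = 7.665e+06 rad/s
X_L = ωL = 1230 Ω
X_C = 1/(ωC) = 45.0 Ω
Net reactance X = X_L − X_C = 1180 Ω
Z = 1300 + j1180 Ω
|Z| = √(1300² + 1180²) = 1760 Ω

1760 Ω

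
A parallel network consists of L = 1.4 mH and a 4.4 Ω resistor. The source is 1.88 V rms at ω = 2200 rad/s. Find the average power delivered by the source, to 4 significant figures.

X_L = ωL = 3.080 Ω
Parallel: admittances add. Y = 1/R + 1/(jωL)
Y = (0.2273 − j0.3247) S
|Y| = 0.3963 S → |Z| = 1/|Y| = 2.523 Ω, ∠Z = −∠Y = 55.01°
I = V/|Z| = 745.1 mA
P = VI cos φ = 1.88 × 0.7451 × cos(55.01°) = 803.3 mW

803.3 mW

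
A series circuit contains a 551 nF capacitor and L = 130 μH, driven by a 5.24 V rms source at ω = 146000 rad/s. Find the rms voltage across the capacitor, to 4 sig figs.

9.946 V

X_L = ωL = 18.98 Ω
X_C = 1/(ωC) = 12.43 Ω
Net reactance X = X_L − X_C = 6.549 Ω
Z = j6.549 Ω
|Z| = √(0² + 6.549²) = 6.549 Ω
I = V/|Z| = 800.1 mA
V_C = I·|Z_C| = 0.8001 × 12.43 = 9.946 V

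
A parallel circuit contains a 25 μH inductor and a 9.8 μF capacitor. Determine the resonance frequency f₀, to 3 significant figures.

ω₀ = 1/√(LC) = 1/√(2.5e-05 × 9.8e-06) = 63890 rad/s
f₀ = ω₀/(2π) = 10.2 kHz

10.2 kHz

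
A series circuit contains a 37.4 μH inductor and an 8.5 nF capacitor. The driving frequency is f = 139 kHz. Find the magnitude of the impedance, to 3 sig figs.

ω = 2πf = 873400 rad/s
X_L = ωL = 32.7 Ω
X_C = 1/(ωC) = 135 Ω
Net reactance X = X_L − X_C = -102 Ω
Z = − j102 Ω
|Z| = √(0² + 102²) = 102 Ω

102 Ω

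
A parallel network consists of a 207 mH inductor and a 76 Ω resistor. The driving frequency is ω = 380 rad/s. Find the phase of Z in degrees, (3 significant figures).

44.0°

X_L = ωL = 78.7 Ω
Parallel: admittances add. Y = 1/R + 1/(jωL)
Y = (0.0132 − j0.0127) S
|Y| = 0.0183 S → |Z| = 1/|Y| = 54.7 Ω, ∠Z = −∠Y = 44.0°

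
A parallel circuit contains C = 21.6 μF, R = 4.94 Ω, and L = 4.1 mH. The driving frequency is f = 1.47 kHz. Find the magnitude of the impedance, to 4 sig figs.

3.755 Ω

ω = 2πf = 9236 rad/s
X_L = ωL = 37.87 Ω
X_C = 1/(ωC) = 5.012 Ω
Parallel: admittances add. Y = 1/R + 1/(jωL) + jωC
Y = (0.2024 + j0.1731) S
|Y| = 0.2663 S → |Z| = 1/|Y| = 3.755 Ω, ∠Z = −∠Y = -40.53°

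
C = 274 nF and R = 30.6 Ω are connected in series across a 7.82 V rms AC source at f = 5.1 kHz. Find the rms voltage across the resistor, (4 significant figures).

2.029 V

ω = 2πf = 32040 rad/s
X_C = 1/(ωC) = 113.9 Ω
Z = 30.60 − j113.9 Ω
|Z| = √(30.60² + 113.9²) = 117.9 Ω
I = V/|Z| = 66.31 mA
V_R = I·|Z_R| = 0.06631 × 30.60 = 2.029 V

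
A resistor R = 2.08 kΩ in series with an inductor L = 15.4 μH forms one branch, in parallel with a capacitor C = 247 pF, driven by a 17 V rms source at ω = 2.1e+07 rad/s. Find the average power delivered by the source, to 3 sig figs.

X_L = ωL = 323 Ω
X_C = 1/(ωC) = 193 Ω
Branch 1 (R+jX_L): Z₁ = 2080 + j323 Ω, |Z₁| = 2100 Ω
Branch 2 (−jX_C): Z₂ = −j193 Ω
Parallel: Z = Z₁Z₂/(Z₁+Z₂), |Z| = 195 Ω, ∠Z = -84.8°
I = V/|Z| = 87.3 mA
P = VI cos φ = 17 × 0.0873 × cos(-84.8°) = 136 mW

136 mW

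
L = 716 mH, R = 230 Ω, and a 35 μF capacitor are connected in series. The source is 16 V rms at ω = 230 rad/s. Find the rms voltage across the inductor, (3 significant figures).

X_L = ωL = 165 Ω
X_C = 1/(ωC) = 124 Ω
Net reactance X = X_L − X_C = 40.5 Ω
Z = 230 + j40.5 Ω
|Z| = √(230² + 40.5²) = 234 Ω
I = V/|Z| = 68.5 mA
V_L = I·|Z_L| = 0.0685 × 165 = 11.3 V

11.3 V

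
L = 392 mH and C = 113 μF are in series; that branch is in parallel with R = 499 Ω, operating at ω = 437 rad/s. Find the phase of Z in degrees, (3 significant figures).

73.2°

X_L = ωL = 171 Ω
X_C = 1/(ωC) = 20.3 Ω
Branch 1: Z₁ = R = 499 Ω
Branch 2 (series LC): Z₂ = j(X_L − X_C) = j151 Ω
Parallel: Z = Z₁Z₂/(Z₁+Z₂), |Z| = 145 Ω, ∠Z = 73.2°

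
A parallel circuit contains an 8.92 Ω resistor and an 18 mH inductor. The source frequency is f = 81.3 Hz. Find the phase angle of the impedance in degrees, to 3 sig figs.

44.1°

ω = 2πf = 510.8 rad/s
X_L = ωL = 9.19 Ω
Parallel: admittances add. Y = 1/R + 1/(jωL)
Y = (0.112 − j0.109) S
|Y| = 0.156 S → |Z| = 1/|Y| = 6.40 Ω, ∠Z = −∠Y = 44.1°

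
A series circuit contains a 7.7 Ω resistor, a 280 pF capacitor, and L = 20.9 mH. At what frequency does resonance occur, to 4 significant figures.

ω₀ = 1/√(LC) = 1/√(0.0209 × 2.8e-10) = 413400 rad/s
f₀ = ω₀/(2π) = 65.79 kHz

65.79 kHz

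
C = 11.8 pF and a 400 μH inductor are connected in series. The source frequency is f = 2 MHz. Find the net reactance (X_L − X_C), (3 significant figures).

-1720 Ω

ω = 2πf = 1.257e+07 rad/s
X_L = ωL = 5030 Ω
X_C = 1/(ωC) = 6740 Ω
X = 5030 − 6740 = -1720 Ω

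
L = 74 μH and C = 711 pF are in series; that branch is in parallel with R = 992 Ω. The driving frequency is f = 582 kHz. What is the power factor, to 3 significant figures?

ω = 2πf = 3.657e+06 rad/s
X_L = ωL = 271 Ω
X_C = 1/(ωC) = 385 Ω
Branch 1: Z₁ = R = 992 Ω
Branch 2 (series LC): Z₂ = j(X_L − X_C) = −j114 Ω
Parallel: Z = Z₁Z₂/(Z₁+Z₂), |Z| = 113 Ω, ∠Z = -83.4°
cos φ = cos(-83.4°) = 0.114

0.114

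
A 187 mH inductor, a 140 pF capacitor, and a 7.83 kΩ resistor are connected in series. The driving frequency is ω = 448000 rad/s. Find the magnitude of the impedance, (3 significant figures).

68300 Ω

X_L = ωL = 83800 Ω
X_C = 1/(ωC) = 15900 Ω
Net reactance X = X_L − X_C = 67800 Ω
Z = 7830 + j67800 Ω
|Z| = √(7830² + 67800²) = 68300 Ω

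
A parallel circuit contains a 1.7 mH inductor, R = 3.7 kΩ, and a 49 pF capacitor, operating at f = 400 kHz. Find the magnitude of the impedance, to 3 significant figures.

ω = 2πf = 2.513e+06 rad/s
X_L = ωL = 4270 Ω
X_C = 1/(ωC) = 8120 Ω
Parallel: admittances add. Y = 1/R + 1/(jωL) + jωC
Y = (0.000270 − j0.000111) S
|Y| = 0.000292 S → |Z| = 1/|Y| = 3420 Ω, ∠Z = −∠Y = 22.3°

3420 Ω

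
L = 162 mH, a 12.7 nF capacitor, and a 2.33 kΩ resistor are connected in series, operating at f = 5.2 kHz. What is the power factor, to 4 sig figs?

0.6286

ω = 2πf = 32670 rad/s
X_L = ωL = 5293 Ω
X_C = 1/(ωC) = 2410 Ω
Net reactance X = X_L − X_C = 2883 Ω
Z = 2330 + j2883 Ω
|Z| = √(2330² + 2883²) = 3707 Ω
∠Z = arctan(2883/2330) = 51.06°
cos φ = cos(51.06°) = 0.6286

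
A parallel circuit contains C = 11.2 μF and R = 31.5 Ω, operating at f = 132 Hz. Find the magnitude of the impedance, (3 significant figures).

ω = 2πf = 829.4 rad/s
X_C = 1/(ωC) = 108 Ω
Parallel: admittances add. Y = 1/R + jωC
Y = (0.0317 + j0.00929) S
|Y| = 0.0331 S → |Z| = 1/|Y| = 30.2 Ω, ∠Z = −∠Y = -16.3°

30.2 Ω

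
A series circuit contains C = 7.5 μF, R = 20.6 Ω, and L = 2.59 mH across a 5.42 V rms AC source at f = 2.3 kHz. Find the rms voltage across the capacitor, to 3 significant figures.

ω = 2πf = 14450 rad/s
X_L = ωL = 37.4 Ω
X_C = 1/(ωC) = 9.23 Ω
Net reactance X = X_L − X_C = 28.2 Ω
Z = 20.6 + j28.2 Ω
|Z| = √(20.6² + 28.2²) = 34.9 Ω
I = V/|Z| = 155 mA
V_C = I·|Z_C| = 0.155 × 9.23 = 1.43 V

1.43 V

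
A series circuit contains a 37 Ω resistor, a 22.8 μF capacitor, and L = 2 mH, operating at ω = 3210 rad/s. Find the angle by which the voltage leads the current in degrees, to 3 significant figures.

X_L = ωL = 6.42 Ω
X_C = 1/(ωC) = 13.7 Ω
Net reactance X = X_L − X_C = -7.24 Ω
Z = 37.0 − j7.24 Ω
|Z| = √(37.0² + 7.24²) = 37.7 Ω
∠Z = arctan(-7.24/37.0) = -11.1°

-11.1°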